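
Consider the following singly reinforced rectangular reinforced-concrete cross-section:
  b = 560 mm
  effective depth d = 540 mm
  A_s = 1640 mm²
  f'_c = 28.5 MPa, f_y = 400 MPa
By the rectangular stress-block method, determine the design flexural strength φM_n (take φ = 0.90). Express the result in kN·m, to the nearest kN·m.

T = A_s f_y = 1640 × 400 = 656000 N = 656 kN.
From C = T: a = T/(0.85 f'_c b) = 656000/(0.85 × 28.5 × 560) = 48.36 mm.
M_n = T(d − a/2) = 656 kN × (540 − 24.18) mm = 338.38 kN·m.
φM_n = 0.90 × 338.38 = 304.54 kN·m.

φM_n ≈ 305 kN·m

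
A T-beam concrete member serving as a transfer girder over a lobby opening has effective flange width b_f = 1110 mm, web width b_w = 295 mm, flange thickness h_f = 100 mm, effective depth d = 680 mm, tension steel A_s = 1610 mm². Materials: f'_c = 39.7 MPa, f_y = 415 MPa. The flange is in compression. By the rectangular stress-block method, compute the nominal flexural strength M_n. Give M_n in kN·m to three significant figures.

M_n ≈ 448 kN·m

Tension: T = A_s f_y = 1610 × 415 = 668150 N.
Try a within the flange: a = T/(0.85 f'_c b_f) = 668150/(0.85 × 39.7 × 1110) = 17.84 mm.
Since a = 17.84 ≤ h_f = 100 mm, the stress block lies entirely in the flange; analyse as a rectangular beam of width b_f.
M_n = T(d − a/2) = 668150 × (680 − 8.92) = 448.38 × 10⁶ N·mm.
M_n = 448.38 kN·m.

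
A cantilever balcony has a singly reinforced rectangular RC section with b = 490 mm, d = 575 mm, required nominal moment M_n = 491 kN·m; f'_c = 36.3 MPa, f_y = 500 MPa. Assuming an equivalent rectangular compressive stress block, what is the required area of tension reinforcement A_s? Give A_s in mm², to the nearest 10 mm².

With M_n = 0.85 f'_c a b (d − a/2), solve the quadratic for a:
a = d − √(d² − 2M_n/(0.85 f'_c b)) = 575 − √(575² − 2 × 491×10⁶/(0.85 × 36.3 × 490)) = 59.56 mm.
A_s = 0.85 f'_c a b / f_y = 0.85 × 36.3 × 59.56 × 490 / 500 = 1801.0 mm².

A_s ≈ 1800 mm²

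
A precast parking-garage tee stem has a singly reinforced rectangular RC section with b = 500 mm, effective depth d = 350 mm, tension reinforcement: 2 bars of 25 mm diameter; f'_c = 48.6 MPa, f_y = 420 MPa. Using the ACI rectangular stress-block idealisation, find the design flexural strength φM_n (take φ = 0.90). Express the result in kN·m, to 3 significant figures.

φM_n ≈ 126 kN·m

A_s = 2 × 491 = 982 mm².
T = A_s f_y = 982 × 420 = 412440 N = 412.44 kN.
From C = T: a = T/(0.85 f'_c b) = 412440/(0.85 × 48.6 × 500) = 19.97 mm.
M_n = T(d − a/2) = 412.44 kN × (350 − 9.985) mm = 140.24 kN·m.
φM_n = 0.90 × 140.24 = 126.22 kN·m.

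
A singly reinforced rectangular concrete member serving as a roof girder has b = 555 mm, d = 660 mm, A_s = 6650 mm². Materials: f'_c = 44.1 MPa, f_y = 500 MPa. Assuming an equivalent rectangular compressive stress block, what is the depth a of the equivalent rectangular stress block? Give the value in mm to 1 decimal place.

T = A_s f_y = 6650 × 500 = 3325000 N = 3325 kN.
Setting C = 0.85 f'_c a b equal to T: a = 3325000/(0.85 × 44.1 × 555) = 159.8 mm.

a ≈ 159.8 mm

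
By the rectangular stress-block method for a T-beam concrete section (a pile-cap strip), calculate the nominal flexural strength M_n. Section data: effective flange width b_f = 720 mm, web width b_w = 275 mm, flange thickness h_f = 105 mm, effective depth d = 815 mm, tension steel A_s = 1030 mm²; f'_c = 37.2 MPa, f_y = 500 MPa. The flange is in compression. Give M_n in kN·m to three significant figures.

Tension: T = A_s f_y = 1030 × 500 = 515000 N.
Try a within the flange: a = T/(0.85 f'_c b_f) = 515000/(0.85 × 37.2 × 720) = 22.62 mm.
Since a = 22.62 ≤ h_f = 105 mm, the stress block lies entirely in the flange; analyse as a rectangular beam of width b_f.
M_n = T(d − a/2) = 515000 × (815 − 11.31) = 413.90 × 10⁶ N·mm.
M_n = 413.90 kN·m.

M_n ≈ 414 kN·m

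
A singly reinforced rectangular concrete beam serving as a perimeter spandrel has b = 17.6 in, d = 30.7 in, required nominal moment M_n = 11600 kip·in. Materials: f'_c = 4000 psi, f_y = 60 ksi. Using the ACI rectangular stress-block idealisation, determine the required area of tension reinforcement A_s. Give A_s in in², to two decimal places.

A_s ≈ 7.13 in²

From M_n = 0.85 f'_c a b (d − a/2):
a = d − √(d² − 2M_n/(0.85 f'_c b)) = 30.7 − √(30.7² − 2 × 11600/(0.85 × 4 × 17.6)) = 7.146 in.
A_s = 0.85 f'_c a b / f_y = 0.85 × 4 × 7.146 × 17.6 / 60 = 7.127 in².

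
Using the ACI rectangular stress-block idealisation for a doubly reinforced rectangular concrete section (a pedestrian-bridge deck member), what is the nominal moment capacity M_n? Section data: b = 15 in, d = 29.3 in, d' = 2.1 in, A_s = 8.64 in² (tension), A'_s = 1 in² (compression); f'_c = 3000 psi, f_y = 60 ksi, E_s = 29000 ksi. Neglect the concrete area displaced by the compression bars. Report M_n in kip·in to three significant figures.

Assume both steels yield.
a = (A_s − A'_s) f_y/(0.85 f'_c b) = (8.64 − 1) × 60/(0.85 × 3 × 15) = 11.984 in.
c = a/β₁ = 11.984/0.85 = 14.099 in; ε'_s = 0.003(c − d')/c = 0.0026 ≥ ε_y = 0.0021, so the compression steel yields.
M_n = (A_s − A'_s) f_y (d − a/2) + A'_s f_y (d − d') = 458.4 × (29.3 − 5.992) + 60 × (29.3 − 2.1) = 10684.4 + 1632.0 = 12316.4 kip·in.

M_n ≈ 12300 kip·in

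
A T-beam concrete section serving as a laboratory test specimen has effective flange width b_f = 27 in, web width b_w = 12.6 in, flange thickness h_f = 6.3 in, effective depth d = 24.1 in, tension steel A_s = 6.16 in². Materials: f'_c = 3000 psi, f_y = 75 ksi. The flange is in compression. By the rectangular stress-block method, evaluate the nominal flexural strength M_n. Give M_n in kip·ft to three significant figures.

Tension: T = A_s f_y = 6.16 × 75 = 462 kips.
Try a within the flange: a = T/(0.85 f'_c b_f) = 462/(0.85 × 3 × 27) = 6.710 in.
a = 6.710 > h_f = 6.3 in: the block extends into the web. Split into flange-overhang and web parts.
C_f = 0.85 f'_c (b_f − b_w) h_f = 0.85 × 3 × (27 − 12.6) × 6.3 = 231.3 kips.
Remaining web compression depth: a_w = (T − C_f)/(0.85 f'_c b_w) = (462 − 231.3)/(0.85 × 3 × 12.6) = 7.180 in.
M_n = C_f(d − h_f/2) + (T − C_f)(d − a_w/2) = 231.3 × (24.1 − 3.15) + 230.7 × (24.1 − 3.59) = 4845.7 + 4731.7 = 9577.4 kip·in.
M_n = 9577.4/12 = 798.12 kip·ft.

M_n ≈ 798 kip·ft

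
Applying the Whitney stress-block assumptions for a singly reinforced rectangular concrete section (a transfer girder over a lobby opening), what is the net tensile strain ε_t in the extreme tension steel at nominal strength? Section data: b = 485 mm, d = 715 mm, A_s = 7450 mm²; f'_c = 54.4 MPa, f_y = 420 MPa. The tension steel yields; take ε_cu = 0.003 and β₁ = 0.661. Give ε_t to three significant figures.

ε_t ≈ 0.00716

a = A_s f_y/(0.85 f'_c b) = 139.52 mm.
β₁ = 0.661, so c = a/β₁ = 139.52/0.661 = 211.07 mm.
From the linear strain diagram with ε_cu = 0.003: ε_t = 0.003 (d − c)/c = 0.003 × (715 − 211.07)/211.07 = 0.00716.
Since ε_t ≥ 0.005, the section is tension-controlled.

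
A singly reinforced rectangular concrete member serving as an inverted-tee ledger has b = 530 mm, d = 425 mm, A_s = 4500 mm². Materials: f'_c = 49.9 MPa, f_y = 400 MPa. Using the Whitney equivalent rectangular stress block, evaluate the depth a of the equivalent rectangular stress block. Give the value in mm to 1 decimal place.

a ≈ 80.1 mm

T = A_s f_y = 4500 × 400 = 1800000 N = 1800 kN.
Setting C = 0.85 f'_c a b equal to T: a = 1800000/(0.85 × 49.9 × 530) = 80.1 mm.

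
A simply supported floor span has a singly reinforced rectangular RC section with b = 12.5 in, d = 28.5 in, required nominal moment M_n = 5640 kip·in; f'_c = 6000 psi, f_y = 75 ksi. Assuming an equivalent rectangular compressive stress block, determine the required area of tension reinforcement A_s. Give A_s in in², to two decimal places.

A_s ≈ 2.80 in²

From M_n = 0.85 f'_c a b (d − a/2):
a = d − √(d² − 2M_n/(0.85 f'_c b)) = 28.5 − √(28.5² − 2 × 5640/(0.85 × 6 × 12.5)) = 3.295 in.
A_s = 0.85 f'_c a b / f_y = 0.85 × 6 × 3.295 × 12.5 / 75 = 2.801 in².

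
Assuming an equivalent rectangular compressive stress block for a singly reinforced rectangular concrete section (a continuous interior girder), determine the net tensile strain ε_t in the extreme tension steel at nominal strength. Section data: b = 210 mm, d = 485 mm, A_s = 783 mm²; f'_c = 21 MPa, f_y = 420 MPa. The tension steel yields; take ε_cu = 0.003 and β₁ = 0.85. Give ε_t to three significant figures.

ε_t ≈ 0.0111

a = A_s f_y/(0.85 f'_c b) = 87.73 mm.
β₁ = 0.85, so c = a/β₁ = 87.73/0.85 = 103.21 mm.
From the linear strain diagram with ε_cu = 0.003: ε_t = 0.003 (d − c)/c = 0.003 × (485 − 103.21)/103.21 = 0.0111.
Since ε_t ≥ 0.005, the section is tension-controlled.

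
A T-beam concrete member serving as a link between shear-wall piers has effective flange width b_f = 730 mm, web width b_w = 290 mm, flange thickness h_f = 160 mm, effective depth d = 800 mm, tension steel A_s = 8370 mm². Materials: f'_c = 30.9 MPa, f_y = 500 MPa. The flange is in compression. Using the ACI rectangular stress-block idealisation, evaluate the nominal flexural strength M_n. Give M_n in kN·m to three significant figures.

M_n ≈ 2840 kN·m

Tension: T = A_s f_y = 8370 × 500 = 4185000 N.
Try a within the flange: a = T/(0.85 f'_c b_f) = 4185000/(0.85 × 30.9 × 730) = 218.27 mm.
a = 218.27 > h_f = 160 mm: the block extends into the web. Split into flange-overhang and web parts.
C_f = 0.85 f'_c (b_f − b_w) h_f = 0.85 × 30.9 × (730 − 290) × 160 = 1849056 N.
Remaining web compression depth: a_w = (T − C_f)/(0.85 f'_c b_w) = (4185000 − 1849056)/(0.85 × 30.9 × 290) = 306.68 mm.
M_n = C_f(d − h_f/2) + (T − C_f)(d − a_w/2) = 1849056 × (800 − 80) + 2335944 × (800 − 153.34) = 1331.32 + 1510.56 = 2841.88 × 10⁶ N·mm.
M_n = 2841.88 kN·m.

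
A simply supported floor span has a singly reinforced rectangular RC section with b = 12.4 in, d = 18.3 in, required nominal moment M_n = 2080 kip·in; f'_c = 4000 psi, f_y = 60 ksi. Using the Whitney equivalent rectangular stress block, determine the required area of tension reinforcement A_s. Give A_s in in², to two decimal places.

A_s ≈ 2.06 in²

From M_n = 0.85 f'_c a b (d − a/2):
a = d − √(d² − 2M_n/(0.85 f'_c b)) = 18.3 − √(18.3² − 2 × 2080/(0.85 × 4 × 12.4)) = 2.931 in.
A_s = 0.85 f'_c a b / f_y = 0.85 × 4 × 2.931 × 12.4 / 60 = 2.060 in².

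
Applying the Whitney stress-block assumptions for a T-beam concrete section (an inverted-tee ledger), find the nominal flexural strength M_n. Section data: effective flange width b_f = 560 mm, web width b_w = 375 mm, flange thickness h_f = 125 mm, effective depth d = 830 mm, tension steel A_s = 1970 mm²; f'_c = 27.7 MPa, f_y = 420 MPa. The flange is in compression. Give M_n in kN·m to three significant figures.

M_n ≈ 661 kN·m

Tension: T = A_s f_y = 1970 × 420 = 827400 N.
Try a within the flange: a = T/(0.85 f'_c b_f) = 827400/(0.85 × 27.7 × 560) = 62.75 mm.
Since a = 62.75 ≤ h_f = 125 mm, the stress block lies entirely in the flange; analyse as a rectangular beam of width b_f.
M_n = T(d − a/2) = 827400 × (830 − 31.375) = 660.78 × 10⁶ N·mm.
M_n = 660.78 kN·m.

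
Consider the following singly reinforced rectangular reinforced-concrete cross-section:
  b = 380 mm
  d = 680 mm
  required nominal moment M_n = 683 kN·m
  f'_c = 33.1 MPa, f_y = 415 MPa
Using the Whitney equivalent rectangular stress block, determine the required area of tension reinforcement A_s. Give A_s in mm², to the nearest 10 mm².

A_s ≈ 2620 mm²

With M_n = 0.85 f'_c a b (d − a/2), solve the quadratic for a:
a = d − √(d² − 2M_n/(0.85 f'_c b)) = 680 − √(680² − 2 × 683×10⁶/(0.85 × 33.1 × 380)) = 101.53 mm.
A_s = 0.85 f'_c a b / f_y = 0.85 × 33.1 × 101.53 × 380 / 415 = 2615.6 mm².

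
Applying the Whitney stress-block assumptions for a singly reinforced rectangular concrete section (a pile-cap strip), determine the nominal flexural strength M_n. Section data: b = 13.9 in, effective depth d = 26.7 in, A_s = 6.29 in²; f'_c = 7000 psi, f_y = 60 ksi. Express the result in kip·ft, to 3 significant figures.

T = A_s f_y = 6.29 × 60 = 377.4 kips.
a = T/(0.85 f'_c b) = 377.4/(0.85 × 7 × 13.9) = 4.563 in.
M_n = T(d − a/2) = 377.4 × (26.7 − 2.2815) = 9215.5 kip·in = 9215.5/12 = 767.96 kip·ft.

M_n ≈ 768 kip·ft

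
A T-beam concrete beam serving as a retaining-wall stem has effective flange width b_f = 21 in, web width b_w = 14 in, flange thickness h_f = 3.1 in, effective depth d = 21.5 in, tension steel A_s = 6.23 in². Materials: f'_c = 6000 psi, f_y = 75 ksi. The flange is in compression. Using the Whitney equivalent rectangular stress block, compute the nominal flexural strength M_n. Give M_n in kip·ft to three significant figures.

Tension: T = A_s f_y = 6.23 × 75 = 467.25 kips.
Try a within the flange: a = T/(0.85 f'_c b_f) = 467.25/(0.85 × 6 × 21) = 4.363 in.
a = 4.363 > h_f = 3.1 in: the block extends into the web. Split into flange-overhang and web parts.
C_f = 0.85 f'_c (b_f − b_w) h_f = 0.85 × 6 × (21 − 14) × 3.1 = 110.7 kips.
Remaining web compression depth: a_w = (T − C_f)/(0.85 f'_c b_w) = (467.25 − 110.7)/(0.85 × 6 × 14) = 4.994 in.
M_n = C_f(d − h_f/2) + (T − C_f)(d − a_w/2) = 110.7 × (21.5 − 1.55) + 356.55 × (21.5 − 2.497) = 2208.5 + 6775.5 = 8984.0 kip·in.
M_n = 8984.0/12 = 748.67 kip·ft.

M_n ≈ 749 kip·ft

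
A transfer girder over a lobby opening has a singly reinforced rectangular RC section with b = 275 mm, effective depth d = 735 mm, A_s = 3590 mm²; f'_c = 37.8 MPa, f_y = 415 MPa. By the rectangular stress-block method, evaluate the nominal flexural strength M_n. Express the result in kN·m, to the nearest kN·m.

M_n ≈ 969 kN·m

T = A_s f_y = 3590 × 415 = 1489850 N = 1489.85 kN.
From C = T: a = T/(0.85 f'_c b) = 1489850/(0.85 × 37.8 × 275) = 168.62 mm.
M_n = T(d − a/2) = 1489.85 kN × (735 − 84.31) mm = 969.43 kN·m.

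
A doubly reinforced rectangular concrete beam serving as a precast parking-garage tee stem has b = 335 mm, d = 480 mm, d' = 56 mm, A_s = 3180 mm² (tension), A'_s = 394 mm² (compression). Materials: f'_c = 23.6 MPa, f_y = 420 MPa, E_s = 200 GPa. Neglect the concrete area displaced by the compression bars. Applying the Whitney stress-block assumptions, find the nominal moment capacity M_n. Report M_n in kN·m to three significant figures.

M_n ≈ 530 kN·m

Assume both tension and compression steel yield.
Net tension couple steel: A_s − A'_s = 2786 mm².
a = (A_s − A'_s) f_y / (0.85 f'_c b) = 1170120/(0.85 × 23.6 × 335) = 174.12 mm.
c = a/β₁ = 174.12/0.85 = 204.85 mm; ε'_s = 0.003(c − d')/c = 0.0022 ≥ f_y/E_s = 0.0021, so compression steel does yield.
M_n = (A_s − A'_s) f_y (d − a/2) + A'_s f_y (d − d') = [1170120 × (480 − 87.06) + 165480 × (480 − 56)] × 10⁻⁶ = 459.79 + 70.16 = 529.95 kN·m.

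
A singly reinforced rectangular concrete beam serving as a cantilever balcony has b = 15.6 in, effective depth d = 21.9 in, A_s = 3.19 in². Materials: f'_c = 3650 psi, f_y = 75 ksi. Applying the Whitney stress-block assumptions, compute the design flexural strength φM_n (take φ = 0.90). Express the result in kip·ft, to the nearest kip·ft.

T = A_s f_y = 3.19 × 75 = 239.25 kips.
a = T/(0.85 f'_c b) = 239.25/(0.85 × 3.65 × 15.6) = 4.943 in.
M_n = T(d − a/2) = 239.25 × (21.9 − 2.4715) = 4648.3 kip·in = 4648.3/12 = 387.36 kip·ft.
φM_n = 0.90 × 387.36 = 348.62 kip·ft.

φM_n ≈ 349 kip·ft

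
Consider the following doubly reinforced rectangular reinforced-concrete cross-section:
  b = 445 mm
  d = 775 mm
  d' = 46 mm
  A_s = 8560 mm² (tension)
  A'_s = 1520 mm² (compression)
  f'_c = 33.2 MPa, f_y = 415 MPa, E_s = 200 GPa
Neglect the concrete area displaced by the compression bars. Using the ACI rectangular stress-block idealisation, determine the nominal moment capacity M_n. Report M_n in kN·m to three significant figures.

M_n ≈ 2380 kN·m

Assume both tension and compression steel yield.
Net tension couple steel: A_s − A'_s = 7040 mm².
a = (A_s − A'_s) f_y / (0.85 f'_c b) = 2921600/(0.85 × 33.2 × 445) = 232.65 mm.
c = a/β₁ = 232.65/0.813 = 286.16 mm; ε'_s = 0.003(c − d')/c = 0.0025 ≥ f_y/E_s = 0.0021, so compression steel does yield.
M_n = (A_s − A'_s) f_y (d − a/2) + A'_s f_y (d − d') = [2921600 × (775 − 116.325) + 630800 × (775 − 46)] × 10⁻⁶ = 1924.38 + 459.85 = 2384.23 kN·m.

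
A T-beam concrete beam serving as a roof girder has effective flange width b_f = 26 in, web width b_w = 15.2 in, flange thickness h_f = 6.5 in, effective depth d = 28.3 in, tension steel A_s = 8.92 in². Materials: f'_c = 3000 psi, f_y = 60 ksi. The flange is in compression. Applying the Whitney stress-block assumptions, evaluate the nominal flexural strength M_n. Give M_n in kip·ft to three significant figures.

Tension: T = A_s f_y = 8.92 × 60 = 535.2 kips.
Try a within the flange: a = T/(0.85 f'_c b_f) = 535.2/(0.85 × 3 × 26) = 8.072 in.
a = 8.072 > h_f = 6.5 in: the block extends into the web. Split into flange-overhang and web parts.
C_f = 0.85 f'_c (b_f − b_w) h_f = 0.85 × 3 × (26 − 15.2) × 6.5 = 179.0 kips.
Remaining web compression depth: a_w = (T − C_f)/(0.85 f'_c b_w) = (535.2 − 179.0)/(0.85 × 3 × 15.2) = 9.190 in.
M_n = C_f(d − h_f/2) + (T − C_f)(d − a_w/2) = 179.0 × (28.3 − 3.25) + 356.2 × (28.3 − 4.595) = 4484.0 + 8443.7 = 12927.7 kip·in.
M_n = 12927.7/12 = 1077.31 kip·ft.

M_n ≈ 1080 kip·ft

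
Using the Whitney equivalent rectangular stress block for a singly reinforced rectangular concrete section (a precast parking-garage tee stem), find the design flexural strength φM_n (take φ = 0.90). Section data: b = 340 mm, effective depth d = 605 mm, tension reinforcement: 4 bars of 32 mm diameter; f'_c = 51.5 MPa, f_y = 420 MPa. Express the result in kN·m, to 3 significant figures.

φM_n ≈ 680 kN·m

A_s = 4 × 804 = 3216 mm².
T = A_s f_y = 3216 × 420 = 1350720 N = 1350.72 kN.
From C = T: a = T/(0.85 f'_c b) = 1350720/(0.85 × 51.5 × 340) = 90.75 mm.
M_n = T(d − a/2) = 1350.72 kN × (605 − 45.375) mm = 755.90 kN·m.
φM_n = 0.90 × 755.90 = 680.31 kN·m.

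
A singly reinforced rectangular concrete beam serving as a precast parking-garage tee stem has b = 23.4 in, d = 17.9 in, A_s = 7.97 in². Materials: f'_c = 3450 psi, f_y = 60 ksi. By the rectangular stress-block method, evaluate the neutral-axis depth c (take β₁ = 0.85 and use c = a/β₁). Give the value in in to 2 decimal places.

c ≈ 8.20 in

T = A_s f_y = 7.97 × 60 = 478.2 kips.
a = T/(0.85 f'_c b) = 478.2/(0.85 × 3.45 × 23.4) = 6.9688 in.
With β₁ = 0.85, c = a/β₁ = 6.9688/0.85 = 8.20 in.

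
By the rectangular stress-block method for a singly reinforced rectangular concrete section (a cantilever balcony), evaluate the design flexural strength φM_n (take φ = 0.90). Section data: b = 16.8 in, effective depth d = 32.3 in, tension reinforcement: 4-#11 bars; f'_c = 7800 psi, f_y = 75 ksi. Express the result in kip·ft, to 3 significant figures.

A_s = 4 × 1.56 = 6.24 in².
T = A_s f_y = 6.24 × 75 = 468 kips.
a = T/(0.85 f'_c b) = 468/(0.85 × 7.8 × 16.8) = 4.202 in.
M_n = T(d − a/2) = 468 × (32.3 − 2.101) = 14133.1 kip·in = 14133.1/12 = 1177.76 kip·ft.
φM_n = 0.90 × 1177.76 = 1059.98 kip·ft.

φM_n ≈ 1060 kip·ft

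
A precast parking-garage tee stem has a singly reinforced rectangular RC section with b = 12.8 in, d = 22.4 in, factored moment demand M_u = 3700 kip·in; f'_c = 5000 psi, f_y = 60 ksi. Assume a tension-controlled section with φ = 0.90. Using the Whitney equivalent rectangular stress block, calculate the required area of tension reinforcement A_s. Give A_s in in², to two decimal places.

A_s ≈ 3.33 in²

M_n = M_u/φ = 3700/0.90 = 4111.11 kip·in.
From M_n = 0.85 f'_c a b (d − a/2):
a = d − √(d² − 2M_n/(0.85 f'_c b)) = 22.4 − √(22.4² − 2 × 4111.11/(0.85 × 5 × 12.8)) = 3.675 in.
A_s = 0.85 f'_c a b / f_y = 0.85 × 5 × 3.675 × 12.8 / 60 = 3.332 in².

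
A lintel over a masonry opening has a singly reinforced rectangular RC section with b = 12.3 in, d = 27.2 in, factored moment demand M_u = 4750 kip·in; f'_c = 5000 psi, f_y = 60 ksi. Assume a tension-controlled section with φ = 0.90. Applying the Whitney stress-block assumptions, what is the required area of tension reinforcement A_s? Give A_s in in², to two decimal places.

M_n = M_u/φ = 4750/0.90 = 5277.78 kip·in.
From M_n = 0.85 f'_c a b (d − a/2):
a = d − √(d² − 2M_n/(0.85 f'_c b)) = 27.2 − √(27.2² − 2 × 5277.78/(0.85 × 5 × 12.3)) = 4.007 in.
A_s = 0.85 f'_c a b / f_y = 0.85 × 5 × 4.007 × 12.3 / 60 = 3.491 in².

A_s ≈ 3.49 in²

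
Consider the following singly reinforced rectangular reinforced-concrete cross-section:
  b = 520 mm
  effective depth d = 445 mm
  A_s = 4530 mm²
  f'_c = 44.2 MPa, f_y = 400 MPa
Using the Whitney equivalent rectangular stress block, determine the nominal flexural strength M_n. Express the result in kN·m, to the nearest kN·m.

T = A_s f_y = 4530 × 400 = 1812000 N = 1812 kN.
From C = T: a = T/(0.85 f'_c b) = 1812000/(0.85 × 44.2 × 520) = 92.75 mm.
M_n = T(d − a/2) = 1812 kN × (445 − 46.375) mm = 722.31 kN·m.

M_n ≈ 722 kN·m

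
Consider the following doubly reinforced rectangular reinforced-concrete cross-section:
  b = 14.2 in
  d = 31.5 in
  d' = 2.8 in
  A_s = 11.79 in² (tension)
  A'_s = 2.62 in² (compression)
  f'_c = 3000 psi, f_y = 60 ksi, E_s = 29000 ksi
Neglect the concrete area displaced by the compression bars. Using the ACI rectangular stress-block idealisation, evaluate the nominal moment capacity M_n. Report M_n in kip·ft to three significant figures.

M_n ≈ 1470 kip·ft

Assume both steels yield.
a = (A_s − A'_s) f_y/(0.85 f'_c b) = (11.79 − 2.62) × 60/(0.85 × 3 × 14.2) = 15.195 in.
c = a/β₁ = 15.195/0.85 = 17.876 in; ε'_s = 0.003(c − d')/c = 0.0025 ≥ ε_y = 0.0021, so the compression steel yields.
M_n = (A_s − A'_s) f_y (d − a/2) + A'_s f_y (d − d') = 550.2 × (31.5 − 7.5975) + 157.2 × (31.5 − 2.8) = 13151.2 + 4511.6 = 17662.8 kip·in = 17662.8/12 = 1471.90 kip·ft.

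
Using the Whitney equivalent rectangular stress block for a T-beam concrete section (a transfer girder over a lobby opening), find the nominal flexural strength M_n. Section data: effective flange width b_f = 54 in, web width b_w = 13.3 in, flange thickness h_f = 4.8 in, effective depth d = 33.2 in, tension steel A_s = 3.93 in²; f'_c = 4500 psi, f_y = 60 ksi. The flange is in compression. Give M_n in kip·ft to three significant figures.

Tension: T = A_s f_y = 3.93 × 60 = 235.8 kips.
Try a within the flange: a = T/(0.85 f'_c b_f) = 235.8/(0.85 × 4.5 × 54) = 1.142 in.
Since a = 1.142 ≤ h_f = 4.8 in, the stress block lies entirely in the flange; analyse as a rectangular beam of width b_f.
M_n = T(d − a/2) = 235.8 × (33.2 − 0.571) = 7693.9 kip·in.
M_n = 7693.9/12 = 641.16 kip·ft.

M_n ≈ 641 kip·ft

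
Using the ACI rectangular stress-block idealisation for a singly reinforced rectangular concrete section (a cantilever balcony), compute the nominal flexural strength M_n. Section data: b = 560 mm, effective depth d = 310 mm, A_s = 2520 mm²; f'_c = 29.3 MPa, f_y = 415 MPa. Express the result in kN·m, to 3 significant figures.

T = A_s f_y = 2520 × 415 = 1045800 N = 1045.8 kN.
From C = T: a = T/(0.85 f'_c b) = 1045800/(0.85 × 29.3 × 560) = 74.98 mm.
M_n = T(d − a/2) = 1045.8 kN × (310 − 37.49) mm = 284.99 kN·m.

M_n ≈ 285 kN·m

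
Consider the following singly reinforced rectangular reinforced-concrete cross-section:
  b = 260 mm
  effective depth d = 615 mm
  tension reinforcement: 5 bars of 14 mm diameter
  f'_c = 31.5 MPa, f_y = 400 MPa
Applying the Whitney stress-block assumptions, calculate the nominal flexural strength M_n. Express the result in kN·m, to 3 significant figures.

A_s = 5 × 154 = 770 mm².
T = A_s f_y = 770 × 400 = 308000 N = 308 kN.
From C = T: a = T/(0.85 f'_c b) = 308000/(0.85 × 31.5 × 260) = 44.24 mm.
M_n = T(d − a/2) = 308 kN × (615 − 22.12) mm = 182.61 kN·m.

M_n ≈ 183 kN·m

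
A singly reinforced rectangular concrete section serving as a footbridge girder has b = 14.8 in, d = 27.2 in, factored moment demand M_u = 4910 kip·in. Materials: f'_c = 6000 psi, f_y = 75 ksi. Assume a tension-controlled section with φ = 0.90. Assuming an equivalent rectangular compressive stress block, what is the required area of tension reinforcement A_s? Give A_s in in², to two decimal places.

M_n = M_u/φ = 4910/0.90 = 5455.56 kip·in.
From M_n = 0.85 f'_c a b (d − a/2):
a = d − √(d² − 2M_n/(0.85 f'_c b)) = 27.2 − √(27.2² − 2 × 5455.56/(0.85 × 6 × 14.8)) = 2.802 in.
A_s = 0.85 f'_c a b / f_y = 0.85 × 6 × 2.802 × 14.8 / 75 = 2.820 in².

A_s ≈ 2.82 in²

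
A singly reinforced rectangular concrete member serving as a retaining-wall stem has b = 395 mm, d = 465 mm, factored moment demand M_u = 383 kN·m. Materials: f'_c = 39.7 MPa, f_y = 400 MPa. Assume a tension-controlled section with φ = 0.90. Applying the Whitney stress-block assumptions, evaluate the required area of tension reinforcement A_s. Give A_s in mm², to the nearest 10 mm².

M_n = M_u/φ = 383/0.90 = 425.556 kN·m.
With M_n = 0.85 f'_c a b (d − a/2), solve the quadratic for a:
a = d − √(d² − 2M_n/(0.85 f'_c b)) = 465 − √(465² − 2 × 425.556×10⁶/(0.85 × 39.7 × 395)) = 74.65 mm.
A_s = 0.85 f'_c a b / f_y = 0.85 × 39.7 × 74.65 × 395 / 400 = 2487.6 mm².

A_s ≈ 2490 mm²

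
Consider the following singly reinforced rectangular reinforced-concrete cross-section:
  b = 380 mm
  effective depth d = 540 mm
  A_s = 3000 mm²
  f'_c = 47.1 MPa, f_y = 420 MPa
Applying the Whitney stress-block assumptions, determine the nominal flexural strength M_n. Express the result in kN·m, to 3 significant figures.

M_n ≈ 628 kN·m

T = A_s f_y = 3000 × 420 = 1260000 N = 1260 kN.
From C = T: a = T/(0.85 f'_c b) = 1260000/(0.85 × 47.1 × 380) = 82.82 mm.
M_n = T(d − a/2) = 1260 kN × (540 − 41.41) mm = 628.22 kN·m.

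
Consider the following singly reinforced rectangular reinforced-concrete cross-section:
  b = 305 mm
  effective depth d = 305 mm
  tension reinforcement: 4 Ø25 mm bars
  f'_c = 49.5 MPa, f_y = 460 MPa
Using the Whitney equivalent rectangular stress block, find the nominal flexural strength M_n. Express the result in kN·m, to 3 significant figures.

A_s = 4 × 491 = 1964 mm².
T = A_s f_y = 1964 × 460 = 903440 N = 903.44 kN.
From C = T: a = T/(0.85 f'_c b) = 903440/(0.85 × 49.5 × 305) = 70.40 mm.
M_n = T(d − a/2) = 903.44 kN × (305 − 35.2) mm = 243.75 kN·m.

M_n ≈ 244 kN·m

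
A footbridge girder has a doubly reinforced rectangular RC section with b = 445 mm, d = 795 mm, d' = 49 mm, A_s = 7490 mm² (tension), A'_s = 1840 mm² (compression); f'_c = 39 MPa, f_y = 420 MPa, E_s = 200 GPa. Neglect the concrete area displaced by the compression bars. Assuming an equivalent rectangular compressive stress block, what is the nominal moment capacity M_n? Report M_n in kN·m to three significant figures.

Assume both tension and compression steel yield.
Net tension couple steel: A_s − A'_s = 5650 mm².
a = (A_s − A'_s) f_y / (0.85 f'_c b) = 2373000/(0.85 × 39 × 445) = 160.86 mm.
c = a/β₁ = 160.86/0.771 = 208.64 mm; ε'_s = 0.003(c − d')/c = 0.0023 ≥ f_y/E_s = 0.0021, so compression steel does yield.
M_n = (A_s − A'_s) f_y (d − a/2) + A'_s f_y (d − d') = [2373000 × (795 − 80.43) + 772800 × (795 − 49)] × 10⁻⁶ = 1695.67 + 576.51 = 2272.18 kN·m.

M_n ≈ 2270 kN·m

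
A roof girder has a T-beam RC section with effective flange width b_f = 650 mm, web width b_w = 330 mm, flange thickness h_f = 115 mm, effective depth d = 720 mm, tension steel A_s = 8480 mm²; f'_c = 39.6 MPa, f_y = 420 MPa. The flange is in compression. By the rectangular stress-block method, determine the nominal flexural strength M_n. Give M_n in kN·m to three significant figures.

M_n ≈ 2250 kN·m

Tension: T = A_s f_y = 8480 × 420 = 3561600 N.
Try a within the flange: a = T/(0.85 f'_c b_f) = 3561600/(0.85 × 39.6 × 650) = 162.79 mm.
a = 162.79 > h_f = 115 mm: the block extends into the web. Split into flange-overhang and web parts.
C_f = 0.85 f'_c (b_f − b_w) h_f = 0.85 × 39.6 × (650 − 330) × 115 = 1238688 N.
Remaining web compression depth: a_w = (T − C_f)/(0.85 f'_c b_w) = (3561600 − 1238688)/(0.85 × 39.6 × 330) = 209.12 mm.
M_n = C_f(d − h_f/2) + (T − C_f)(d − a_w/2) = 1238688 × (720 − 57.5) + 2322912 × (720 − 104.56) = 820.63 + 1429.61 = 2250.24 × 10⁶ N·mm.
M_n = 2250.24 kN·m.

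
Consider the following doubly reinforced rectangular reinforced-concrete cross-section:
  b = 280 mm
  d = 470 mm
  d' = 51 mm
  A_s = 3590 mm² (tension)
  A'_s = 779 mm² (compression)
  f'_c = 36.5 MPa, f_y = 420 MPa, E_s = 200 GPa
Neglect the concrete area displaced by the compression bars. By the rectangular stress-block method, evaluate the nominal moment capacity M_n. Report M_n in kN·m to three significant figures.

M_n ≈ 612 kN·m

Assume both tension and compression steel yield.
Net tension couple steel: A_s − A'_s = 2811 mm².
a = (A_s − A'_s) f_y / (0.85 f'_c b) = 1180620/(0.85 × 36.5 × 280) = 135.91 mm.
c = a/β₁ = 135.91/0.789 = 172.26 mm; ε'_s = 0.003(c − d')/c = 0.0021 ≥ f_y/E_s = 0.0021, so compression steel does yield.
M_n = (A_s − A'_s) f_y (d − a/2) + A'_s f_y (d − d') = [1180620 × (470 − 67.955) + 327180 × (470 − 51)] × 10⁻⁶ = 474.66 + 137.09 = 611.75 kN·m.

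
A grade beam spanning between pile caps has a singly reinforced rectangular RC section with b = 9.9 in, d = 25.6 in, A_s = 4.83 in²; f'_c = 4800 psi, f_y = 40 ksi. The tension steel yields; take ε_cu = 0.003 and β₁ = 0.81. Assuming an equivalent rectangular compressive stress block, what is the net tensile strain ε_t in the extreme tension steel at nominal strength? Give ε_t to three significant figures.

ε_t ≈ 0.0100

a = A_s f_y/(0.85 f'_c b) = 4.783 in.
β₁ = 0.81, so c = a/β₁ = 4.783/0.81 = 5.905 in.
From the linear strain diagram with ε_cu = 0.003: ε_t = 0.003 (d − c)/c = 0.003 × (25.6 − 5.905)/5.905 = 0.0100.
Since ε_t ≥ 0.005, the section is tension-controlled.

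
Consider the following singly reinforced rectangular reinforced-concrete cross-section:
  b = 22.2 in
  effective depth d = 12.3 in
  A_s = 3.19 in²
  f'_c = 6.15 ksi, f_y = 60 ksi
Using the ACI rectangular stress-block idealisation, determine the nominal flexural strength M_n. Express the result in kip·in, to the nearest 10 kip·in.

T = A_s f_y = 3.19 × 60 = 191.4 kips.
a = T/(0.85 f'_c b) = 191.4/(0.85 × 6.15 × 22.2) = 1.649 in.
M_n = T(d − a/2) = 191.4 × (12.3 − 0.8245) = 2196.4 kip·in.

M_n ≈ 2200 kip·in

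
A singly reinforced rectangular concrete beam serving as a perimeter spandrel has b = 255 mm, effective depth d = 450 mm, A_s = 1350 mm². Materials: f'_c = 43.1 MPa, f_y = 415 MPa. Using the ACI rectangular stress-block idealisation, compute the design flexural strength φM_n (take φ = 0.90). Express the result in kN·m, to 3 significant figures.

T = A_s f_y = 1350 × 415 = 560250 N = 560.25 kN.
From C = T: a = T/(0.85 f'_c b) = 560250/(0.85 × 43.1 × 255) = 59.97 mm.
M_n = T(d − a/2) = 560.25 kN × (450 − 29.985) mm = 235.31 kN·m.
φM_n = 0.90 × 235.31 = 211.78 kN·m.

φM_n ≈ 212 kN·m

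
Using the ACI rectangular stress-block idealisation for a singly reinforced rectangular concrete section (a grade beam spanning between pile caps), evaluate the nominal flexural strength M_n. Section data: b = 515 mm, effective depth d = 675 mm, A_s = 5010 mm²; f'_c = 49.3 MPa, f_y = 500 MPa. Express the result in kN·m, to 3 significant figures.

M_n ≈ 1550 kN·m

T = A_s f_y = 5010 × 500 = 2505000 N = 2505 kN.
From C = T: a = T/(0.85 f'_c b) = 2505000/(0.85 × 49.3 × 515) = 116.07 mm.
M_n = T(d − a/2) = 2505 kN × (675 − 58.035) mm = 1545.50 kN·m.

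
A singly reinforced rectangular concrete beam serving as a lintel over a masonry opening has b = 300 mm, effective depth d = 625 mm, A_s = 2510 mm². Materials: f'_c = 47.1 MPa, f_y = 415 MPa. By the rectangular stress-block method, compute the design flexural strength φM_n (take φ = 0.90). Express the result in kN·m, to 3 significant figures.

φM_n ≈ 545 kN·m

T = A_s f_y = 2510 × 415 = 1041650 N = 1041.65 kN.
From C = T: a = T/(0.85 f'_c b) = 1041650/(0.85 × 47.1 × 300) = 86.73 mm.
M_n = T(d − a/2) = 1041.65 kN × (625 − 43.365) mm = 605.86 kN·m.
φM_n = 0.90 × 605.86 = 545.27 kN·m.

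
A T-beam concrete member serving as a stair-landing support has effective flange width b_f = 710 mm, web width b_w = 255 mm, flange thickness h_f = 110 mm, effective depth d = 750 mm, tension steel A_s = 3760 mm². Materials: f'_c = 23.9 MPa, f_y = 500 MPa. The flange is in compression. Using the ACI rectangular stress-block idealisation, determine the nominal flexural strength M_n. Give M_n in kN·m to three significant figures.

Tension: T = A_s f_y = 3760 × 500 = 1880000 N.
Try a within the flange: a = T/(0.85 f'_c b_f) = 1880000/(0.85 × 23.9 × 710) = 130.34 mm.
a = 130.34 > h_f = 110 mm: the block extends into the web. Split into flange-overhang and web parts.
C_f = 0.85 f'_c (b_f − b_w) h_f = 0.85 × 23.9 × (710 − 255) × 110 = 1016766 N.
Remaining web compression depth: a_w = (T − C_f)/(0.85 f'_c b_w) = (1880000 − 1016766)/(0.85 × 23.9 × 255) = 166.64 mm.
M_n = C_f(d − h_f/2) + (T − C_f)(d − a_w/2) = 1016766 × (750 − 55) + 863234 × (750 − 83.32) = 706.65 + 575.50 = 1282.15 × 10⁶ N·mm.
M_n = 1282.15 kN·m.

M_n ≈ 1280 kN·m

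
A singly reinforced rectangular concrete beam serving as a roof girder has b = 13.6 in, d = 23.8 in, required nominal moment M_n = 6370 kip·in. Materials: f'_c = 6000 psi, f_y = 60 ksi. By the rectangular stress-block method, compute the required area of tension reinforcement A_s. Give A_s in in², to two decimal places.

A_s ≈ 4.90 in²

From M_n = 0.85 f'_c a b (d − a/2):
a = d − √(d² − 2M_n/(0.85 f'_c b)) = 23.8 − √(23.8² − 2 × 6370/(0.85 × 6 × 13.6)) = 4.236 in.
A_s = 0.85 f'_c a b / f_y = 0.85 × 6 × 4.236 × 13.6 / 60 = 4.897 in².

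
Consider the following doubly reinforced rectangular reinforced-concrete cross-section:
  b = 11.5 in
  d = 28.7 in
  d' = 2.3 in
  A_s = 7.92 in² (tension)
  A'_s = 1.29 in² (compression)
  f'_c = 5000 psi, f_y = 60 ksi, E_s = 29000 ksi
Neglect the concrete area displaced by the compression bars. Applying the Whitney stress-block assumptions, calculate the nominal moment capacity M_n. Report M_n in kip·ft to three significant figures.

Assume both steels yield.
a = (A_s − A'_s) f_y/(0.85 f'_c b) = (7.92 − 1.29) × 60/(0.85 × 5 × 11.5) = 8.139 in.
c = a/β₁ = 8.139/0.8 = 10.174 in; ε'_s = 0.003(c − d')/c = 0.0023 ≥ ε_y = 0.0021, so the compression steel yields.
M_n = (A_s − A'_s) f_y (d − a/2) + A'_s f_y (d − d') = 397.8 × (28.7 − 4.0695) + 77.4 × (28.7 − 2.3) = 9798.0 + 2043.4 = 11841.4 kip·in = 11841.4/12 = 986.78 kip·ft.

M_n ≈ 987 kip·ft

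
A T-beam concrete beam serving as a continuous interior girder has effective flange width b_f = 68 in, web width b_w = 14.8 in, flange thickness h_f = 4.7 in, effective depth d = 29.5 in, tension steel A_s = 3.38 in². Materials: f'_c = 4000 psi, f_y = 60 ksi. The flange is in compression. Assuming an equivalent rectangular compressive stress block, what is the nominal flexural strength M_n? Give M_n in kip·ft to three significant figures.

M_n ≈ 491 kip·ft

Tension: T = A_s f_y = 3.38 × 60 = 202.8 kips.
Try a within the flange: a = T/(0.85 f'_c b_f) = 202.8/(0.85 × 4 × 68) = 0.877 in.
Since a = 0.877 ≤ h_f = 4.7 in, the stress block lies entirely in the flange; analyse as a rectangular beam of width b_f.
M_n = T(d − a/2) = 202.8 × (29.5 − 0.4385) = 5893.7 kip·in.
M_n = 5893.7/12 = 491.14 kip·ft.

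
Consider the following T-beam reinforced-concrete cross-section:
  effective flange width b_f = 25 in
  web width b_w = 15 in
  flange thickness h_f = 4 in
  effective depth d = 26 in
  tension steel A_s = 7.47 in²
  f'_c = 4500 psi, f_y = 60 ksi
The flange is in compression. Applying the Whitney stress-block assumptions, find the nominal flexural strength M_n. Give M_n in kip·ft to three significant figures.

Tension: T = A_s f_y = 7.47 × 60 = 448.2 kips.
Try a within the flange: a = T/(0.85 f'_c b_f) = 448.2/(0.85 × 4.5 × 25) = 4.687 in.
a = 4.687 > h_f = 4 in: the block extends into the web. Split into flange-overhang and web parts.
C_f = 0.85 f'_c (b_f − b_w) h_f = 0.85 × 4.5 × (25 − 15) × 4 = 153.0 kips.
Remaining web compression depth: a_w = (T − C_f)/(0.85 f'_c b_w) = (448.2 − 153.0)/(0.85 × 4.5 × 15) = 5.145 in.
M_n = C_f(d − h_f/2) + (T − C_f)(d − a_w/2) = 153.0 × (26 − 2) + 295.2 × (26 − 2.5725) = 3672.0 + 6915.8 = 10587.8 kip·in.
M_n = 10587.8/12 = 882.32 kip·ft.

M_n ≈ 882 kip·ft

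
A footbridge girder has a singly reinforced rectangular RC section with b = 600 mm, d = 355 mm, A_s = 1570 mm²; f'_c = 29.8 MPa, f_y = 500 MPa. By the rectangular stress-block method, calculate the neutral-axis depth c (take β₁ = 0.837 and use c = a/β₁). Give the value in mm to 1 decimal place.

c ≈ 61.7 mm

T = A_s f_y = 1570 × 500 = 785000 N = 785 kN.
Setting C = 0.85 f'_c a b equal to T: a = 785000/(0.85 × 29.8 × 600) = 51.652 mm.
With β₁ = 0.837, c = a/β₁ = 51.652/0.837 = 61.7 mm.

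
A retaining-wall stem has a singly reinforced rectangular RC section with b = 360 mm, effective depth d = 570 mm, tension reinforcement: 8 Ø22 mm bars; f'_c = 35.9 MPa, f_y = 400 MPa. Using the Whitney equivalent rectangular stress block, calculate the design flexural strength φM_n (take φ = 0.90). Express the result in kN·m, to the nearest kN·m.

φM_n ≈ 563 kN·m

A_s = 8 × 380 = 3040 mm².
T = A_s f_y = 3040 × 400 = 1216000 N = 1216 kN.
From C = T: a = T/(0.85 f'_c b) = 1216000/(0.85 × 35.9 × 360) = 110.69 mm.
M_n = T(d − a/2) = 1216 kN × (570 − 55.345) mm = 625.82 kN·m.
φM_n = 0.90 × 625.82 = 563.24 kN·m.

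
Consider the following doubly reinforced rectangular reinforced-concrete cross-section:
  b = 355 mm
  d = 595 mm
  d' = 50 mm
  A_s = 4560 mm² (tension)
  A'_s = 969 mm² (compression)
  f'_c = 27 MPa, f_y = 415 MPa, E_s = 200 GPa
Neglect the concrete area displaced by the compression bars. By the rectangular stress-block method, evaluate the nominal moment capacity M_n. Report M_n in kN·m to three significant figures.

M_n ≈ 970 kN·m

Assume both tension and compression steel yield.
Net tension couple steel: A_s − A'_s = 3591 mm².
a = (A_s − A'_s) f_y / (0.85 f'_c b) = 1490265/(0.85 × 27 × 355) = 182.92 mm.
c = a/β₁ = 182.92/0.85 = 215.20 mm; ε'_s = 0.003(c − d')/c = 0.0023 ≥ f_y/E_s = 0.0021, so compression steel does yield.
M_n = (A_s − A'_s) f_y (d − a/2) + A'_s f_y (d − d') = [1490265 × (595 − 91.46) + 402135 × (595 − 50)] × 10⁻⁶ = 750.41 + 219.16 = 969.57 kN·m.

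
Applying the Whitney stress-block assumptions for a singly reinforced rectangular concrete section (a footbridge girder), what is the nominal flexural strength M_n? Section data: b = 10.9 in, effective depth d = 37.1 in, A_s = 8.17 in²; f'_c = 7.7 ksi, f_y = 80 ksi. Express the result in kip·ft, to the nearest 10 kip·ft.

M_n ≈ 1770 kip·ft

T = A_s f_y = 8.17 × 80 = 653.6 kips.
a = T/(0.85 f'_c b) = 653.6/(0.85 × 7.7 × 10.9) = 9.162 in.
M_n = T(d − a/2) = 653.6 × (37.1 − 4.581) = 21254.4 kip·in = 21254.4/12 = 1771.20 kip·ft.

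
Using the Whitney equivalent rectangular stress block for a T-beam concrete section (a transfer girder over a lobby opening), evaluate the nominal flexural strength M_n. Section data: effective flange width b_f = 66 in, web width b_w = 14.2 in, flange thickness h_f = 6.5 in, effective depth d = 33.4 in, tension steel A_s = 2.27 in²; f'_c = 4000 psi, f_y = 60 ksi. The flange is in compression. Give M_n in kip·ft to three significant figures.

Tension: T = A_s f_y = 2.27 × 60 = 136.2 kips.
Try a within the flange: a = T/(0.85 f'_c b_f) = 136.2/(0.85 × 4 × 66) = 0.607 in.
Since a = 0.607 ≤ h_f = 6.5 in, the stress block lies entirely in the flange; analyse as a rectangular beam of width b_f.
M_n = T(d − a/2) = 136.2 × (33.4 − 0.3035) = 4507.7 kip·in.
M_n = 4507.7/12 = 375.64 kip·ft.

M_n ≈ 376 kip·ft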